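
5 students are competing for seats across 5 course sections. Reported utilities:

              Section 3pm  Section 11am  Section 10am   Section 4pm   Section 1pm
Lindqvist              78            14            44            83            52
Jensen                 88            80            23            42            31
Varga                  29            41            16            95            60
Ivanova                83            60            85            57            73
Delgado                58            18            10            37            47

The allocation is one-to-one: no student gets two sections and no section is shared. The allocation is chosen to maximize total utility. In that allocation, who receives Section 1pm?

Delgado receives Section 1pm.

This is a one-to-one assignment (maximum-weight bipartite matching).
Optimal: Lindqvist→Section 3pm (78 points), Jensen→Section 11am (80 points), Varga→Section 4pm (95 points), Ivanova→Section 10am (85 points), Delgado→Section 1pm (47 points) — total 78+80+95+85+47 = 385 points.
Column-greedy (each section in turn goes to its best remaining student) gives 334 points, worse by 51.
Delgado's own top section is Section 3pm (58 points), but forcing Delgado→Section 3pm and reassigning the rest optimally gives only 370 points — worse by 15.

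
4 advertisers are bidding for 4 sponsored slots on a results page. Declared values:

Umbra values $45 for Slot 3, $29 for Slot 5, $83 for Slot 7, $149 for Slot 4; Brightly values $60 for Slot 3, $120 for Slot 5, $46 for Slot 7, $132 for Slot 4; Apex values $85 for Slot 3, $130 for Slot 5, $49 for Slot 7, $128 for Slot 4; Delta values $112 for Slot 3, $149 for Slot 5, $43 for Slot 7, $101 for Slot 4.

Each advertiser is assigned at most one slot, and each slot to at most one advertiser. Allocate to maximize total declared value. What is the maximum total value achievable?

Max total: $457

Optimal: Umbra→Slot 7 ($83), Brightly→Slot 4 ($132), Apex→Slot 5 ($130), Delta→Slot 3 ($112) — total 83+132+130+112 = $457.
Max-entry greedy (repeatedly take the single best remaining cell) gives $429, worse by 28.
Swapping Umbra↔Delta (Umbra→Slot 3 $45, Delta→Slot 7 $43) loses 107.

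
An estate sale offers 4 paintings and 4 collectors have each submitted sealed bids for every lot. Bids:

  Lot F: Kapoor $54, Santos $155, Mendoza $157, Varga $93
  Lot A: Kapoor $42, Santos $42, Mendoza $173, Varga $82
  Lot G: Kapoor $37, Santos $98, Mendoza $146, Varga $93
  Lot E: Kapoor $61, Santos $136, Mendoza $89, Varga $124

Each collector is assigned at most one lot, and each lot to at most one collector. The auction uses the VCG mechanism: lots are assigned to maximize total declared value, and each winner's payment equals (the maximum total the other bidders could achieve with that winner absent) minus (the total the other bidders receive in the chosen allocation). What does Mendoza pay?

Mendoza pays $5.

Efficient allocation: Kapoor→Lot G ($37), Santos→Lot F ($155), Mendoza→Lot A ($173), Varga→Lot E ($124); total welfare W = $489.
Mendoza receives Lot A at value $173, so the others get W − 173 = $316.
Without Mendoza: best allocation of the remaining 3 bidders over all 4 lots is Kapoor→Lot A ($42), Santos→Lot F ($155), Varga→Lot E ($124), total $321.
VCG payment = (others' best without Mendoza) − (others' welfare with Mendoza) = 321 − 316 = $5.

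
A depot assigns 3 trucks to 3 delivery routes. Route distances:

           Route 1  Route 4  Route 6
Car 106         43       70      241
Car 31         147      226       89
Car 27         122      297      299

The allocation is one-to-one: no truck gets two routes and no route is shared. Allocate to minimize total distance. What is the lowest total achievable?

Treat this as an assignment problem: match each truck to one route.
Optimal: Car 106→Route 4 (70 km), Car 31→Route 6 (89 km), Car 27→Route 1 (122 km) — total 70+89+122 = 281 km.
Row-greedy (each truck in turn takes its cheapest remaining route) gives 429 km, worse by 148.
Swapping Car 106↔Car 31 (Car 106→Route 6 241 km, Car 31→Route 4 226 km) adds 308.

Min total: 281 km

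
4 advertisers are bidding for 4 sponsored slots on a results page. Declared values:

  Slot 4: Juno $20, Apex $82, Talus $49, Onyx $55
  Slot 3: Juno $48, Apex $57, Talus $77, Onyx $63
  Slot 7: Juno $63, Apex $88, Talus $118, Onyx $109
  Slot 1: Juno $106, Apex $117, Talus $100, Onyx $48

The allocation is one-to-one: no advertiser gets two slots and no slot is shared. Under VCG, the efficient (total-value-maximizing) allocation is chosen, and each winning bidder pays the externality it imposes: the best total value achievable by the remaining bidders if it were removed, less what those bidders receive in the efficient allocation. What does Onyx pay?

Onyx pays $41.

Efficient allocation: Juno→Slot 1 ($106), Apex→Slot 4 ($82), Talus→Slot 3 ($77), Onyx→Slot 7 ($109); total welfare W = $374.
Onyx receives Slot 7 at value $109, so the others get W − 109 = $265.
Without Onyx: best allocation of the remaining 3 bidders over all 4 slots is Juno→Slot 1 ($106), Apex→Slot 4 ($82), Talus→Slot 7 ($118), total $306.
VCG payment = (others' best without Onyx) − (others' welfare with Onyx) = 306 − 265 = $41.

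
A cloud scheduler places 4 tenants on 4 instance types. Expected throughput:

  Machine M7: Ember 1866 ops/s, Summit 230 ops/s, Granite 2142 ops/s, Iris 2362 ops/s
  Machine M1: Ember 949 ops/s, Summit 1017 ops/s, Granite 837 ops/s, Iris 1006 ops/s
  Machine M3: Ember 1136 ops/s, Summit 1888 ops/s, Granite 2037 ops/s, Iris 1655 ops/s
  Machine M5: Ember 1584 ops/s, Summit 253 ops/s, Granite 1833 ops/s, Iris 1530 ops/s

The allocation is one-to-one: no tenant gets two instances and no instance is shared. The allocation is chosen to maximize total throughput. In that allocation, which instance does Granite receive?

Granite receives Machine M5.

Optimal: Ember→Machine M1 (949 ops/s), Summit→Machine M3 (1888 ops/s), Granite→Machine M5 (1833 ops/s), Iris→Machine M7 (2362 ops/s) — total 949+1888+1833+2362 = 7032 ops/s.
Row-greedy (each tenant in turn takes its best remaining instance) gives 6593 ops/s, worse by 439.
Granite's own top instance is Machine M7 (2142 ops/s), but forcing Granite→Machine M7 and reassigning the rest optimally gives only 6620 ops/s — worse by 412.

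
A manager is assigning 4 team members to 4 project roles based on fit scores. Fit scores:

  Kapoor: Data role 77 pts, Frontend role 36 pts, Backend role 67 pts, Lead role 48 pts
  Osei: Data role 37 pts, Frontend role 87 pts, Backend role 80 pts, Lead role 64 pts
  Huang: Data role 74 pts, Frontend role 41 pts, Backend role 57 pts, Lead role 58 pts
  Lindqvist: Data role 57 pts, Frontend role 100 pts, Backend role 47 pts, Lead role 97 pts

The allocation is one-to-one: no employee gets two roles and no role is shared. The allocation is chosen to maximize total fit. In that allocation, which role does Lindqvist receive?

This is a one-to-one assignment (maximum-weight bipartite matching).
Optimal: Kapoor→Backend role (67 pts), Osei→Frontend role (87 pts), Huang→Data role (74 pts), Lindqvist→Lead role (97 pts) — total 67+87+74+97 = 325 pts.
Row-greedy (each employee in turn takes its best remaining role) gives 269 pts, worse by 56.
Swapping Huang↔Kapoor (Huang→Backend role 57 pts, Kapoor→Data role 77 pts) loses 7.
No other one-to-one assignment exceeds 325 pts.
Lindqvist's own top role is Frontend role (100 pts), but forcing Lindqvist→Frontend role and reassigning the rest optimally gives only 315 pts — worse by 10.

Lindqvist receives Lead role.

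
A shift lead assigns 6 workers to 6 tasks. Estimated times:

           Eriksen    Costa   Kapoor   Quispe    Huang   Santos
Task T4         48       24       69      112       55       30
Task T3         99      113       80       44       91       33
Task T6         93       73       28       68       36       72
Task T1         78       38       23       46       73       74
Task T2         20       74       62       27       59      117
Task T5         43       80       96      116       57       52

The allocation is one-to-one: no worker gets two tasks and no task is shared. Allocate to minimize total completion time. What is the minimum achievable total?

Minimum total: 186 min

Optimal: Eriksen→Task T5 (43 min), Costa→Task T4 (24 min), Kapoor→Task T1 (23 min), Quispe→Task T2 (27 min), Huang→Task T6 (36 min), Santos→Task T3 (33 min) — total 43+24+23+27+36+33 = 186 min.
Column-greedy (each task in turn goes to its cheapest remaining worker) gives 208 min, worse by 22.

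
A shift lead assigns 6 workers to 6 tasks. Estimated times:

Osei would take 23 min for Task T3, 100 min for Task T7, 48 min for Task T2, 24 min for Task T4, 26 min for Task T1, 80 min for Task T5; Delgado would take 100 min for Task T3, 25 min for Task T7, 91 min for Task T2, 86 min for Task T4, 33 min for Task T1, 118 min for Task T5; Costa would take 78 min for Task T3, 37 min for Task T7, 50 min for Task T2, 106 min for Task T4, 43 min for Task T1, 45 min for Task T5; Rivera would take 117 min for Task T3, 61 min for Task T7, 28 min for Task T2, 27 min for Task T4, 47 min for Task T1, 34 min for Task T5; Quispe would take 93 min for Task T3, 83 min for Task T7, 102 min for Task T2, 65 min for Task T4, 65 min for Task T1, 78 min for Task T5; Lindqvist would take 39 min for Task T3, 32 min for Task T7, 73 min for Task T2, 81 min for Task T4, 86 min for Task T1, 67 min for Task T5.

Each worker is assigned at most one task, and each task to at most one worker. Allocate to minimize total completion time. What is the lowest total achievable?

Minimum total: 226 min

Optimal: Osei→Task T3 (23 min), Delgado→Task T1 (33 min), Costa→Task T5 (45 min), Rivera→Task T2 (28 min), Quispe→Task T4 (65 min), Lindqvist→Task T7 (32 min) — total 23+33+45+28+65+32 = 226 min.
Column-greedy (each task in turn goes to its cheapest remaining worker) gives 251 min, worse by 25.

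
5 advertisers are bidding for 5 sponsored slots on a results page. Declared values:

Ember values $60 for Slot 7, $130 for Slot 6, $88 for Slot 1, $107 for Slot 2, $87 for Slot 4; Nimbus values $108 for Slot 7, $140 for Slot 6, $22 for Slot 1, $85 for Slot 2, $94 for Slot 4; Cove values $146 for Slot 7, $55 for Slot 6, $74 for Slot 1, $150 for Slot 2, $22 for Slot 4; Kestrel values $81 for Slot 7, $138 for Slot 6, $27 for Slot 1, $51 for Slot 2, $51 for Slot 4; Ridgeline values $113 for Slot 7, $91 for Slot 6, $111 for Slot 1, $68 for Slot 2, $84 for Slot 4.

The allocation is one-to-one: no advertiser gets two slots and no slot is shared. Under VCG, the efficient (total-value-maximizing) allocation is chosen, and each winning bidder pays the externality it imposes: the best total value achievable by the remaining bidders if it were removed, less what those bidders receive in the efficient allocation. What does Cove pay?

Efficient allocation: Ember→Slot 2 ($107), Nimbus→Slot 4 ($94), Cove→Slot 7 ($146), Kestrel→Slot 6 ($138), Ridgeline→Slot 1 ($111); total welfare W = $596.
Cove receives Slot 7 at value $146, so the others get W − 146 = $450.
Without Cove: best allocation of the remaining 4 bidders over all 5 slots is Ember→Slot 2 ($107), Nimbus→Slot 7 ($108), Kestrel→Slot 6 ($138), Ridgeline→Slot 1 ($111), total $464.
VCG payment = (others' best without Cove) − (others' welfare with Cove) = 464 − 450 = $14.

Cove pays $14.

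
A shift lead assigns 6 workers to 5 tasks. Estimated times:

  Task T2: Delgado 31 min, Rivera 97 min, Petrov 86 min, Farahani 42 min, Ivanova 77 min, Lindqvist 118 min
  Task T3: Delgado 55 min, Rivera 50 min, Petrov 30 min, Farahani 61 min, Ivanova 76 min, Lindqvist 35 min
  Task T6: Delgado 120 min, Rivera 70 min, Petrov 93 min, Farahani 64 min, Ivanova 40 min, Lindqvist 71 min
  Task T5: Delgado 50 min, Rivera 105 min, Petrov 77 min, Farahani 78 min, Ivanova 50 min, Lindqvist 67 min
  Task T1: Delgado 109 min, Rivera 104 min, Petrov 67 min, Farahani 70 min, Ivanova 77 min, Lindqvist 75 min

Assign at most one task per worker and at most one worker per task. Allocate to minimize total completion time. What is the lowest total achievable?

Minimum total: 234 min

Optimal: Farahani→Task T2 (42 min), Lindqvist→Task T3 (35 min), Ivanova→Task T6 (40 min), Delgado→Task T5 (50 min), Petrov→Task T1 (67 min) — total 42+35+40+50+67 = 234 min.
Column-greedy (each task in turn goes to its cheapest remaining worker) gives 238 min, worse by 4.
Next-best assignment: Farahani→Task T2, Petrov→Task T3, Ivanova→Task T6, Delgado→Task T5, Lindqvist→Task T1 = 237 min.
No other one-to-one assignment undercuts 234 min.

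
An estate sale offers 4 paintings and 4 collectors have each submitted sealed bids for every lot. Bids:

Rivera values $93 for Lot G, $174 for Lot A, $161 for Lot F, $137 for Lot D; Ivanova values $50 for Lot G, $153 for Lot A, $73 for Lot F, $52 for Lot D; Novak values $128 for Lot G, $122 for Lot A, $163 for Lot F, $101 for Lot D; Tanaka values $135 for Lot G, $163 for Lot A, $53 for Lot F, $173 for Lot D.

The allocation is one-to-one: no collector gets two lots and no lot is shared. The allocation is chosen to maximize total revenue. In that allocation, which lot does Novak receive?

Novak receives Lot G.

Optimal: Rivera→Lot F ($161), Ivanova→Lot A ($153), Novak→Lot G ($128), Tanaka→Lot D ($173) — total 161+153+128+173 = $615.
Max-entry greedy (repeatedly take the single best remaining cell) gives $560, worse by 55.
Next-best assignment: Rivera→Lot D, Ivanova→Lot A, Novak→Lot F, Tanaka→Lot G = $588.
Checked against all permutations: $615 is optimal.
Novak's own top lot is Lot F ($163), but forcing Novak→Lot F and reassigning the rest optimally gives only $588 — worse by 27.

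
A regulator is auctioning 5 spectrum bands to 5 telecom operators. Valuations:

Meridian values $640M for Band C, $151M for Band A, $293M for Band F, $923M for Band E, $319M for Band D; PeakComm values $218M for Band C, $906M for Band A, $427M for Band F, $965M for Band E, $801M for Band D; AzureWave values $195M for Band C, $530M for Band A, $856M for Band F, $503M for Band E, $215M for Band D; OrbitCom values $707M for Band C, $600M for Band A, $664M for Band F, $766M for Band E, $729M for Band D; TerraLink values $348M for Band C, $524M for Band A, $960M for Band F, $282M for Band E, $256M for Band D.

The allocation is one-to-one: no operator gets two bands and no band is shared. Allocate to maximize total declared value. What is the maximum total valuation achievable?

Optimal: Meridian→Band E ($923M), PeakComm→Band D ($801M), AzureWave→Band A ($530M), OrbitCom→Band C ($707M), TerraLink→Band F ($960M) — total 923+801+530+707+960 = $3921M.
Max-entry greedy (repeatedly take the single best remaining cell) gives $3824M, worse by 97.
Next-best assignment: Meridian→Band C, PeakComm→Band E, AzureWave→Band A, OrbitCom→Band D, TerraLink→Band F = $3824M.

Maximum total: $3921M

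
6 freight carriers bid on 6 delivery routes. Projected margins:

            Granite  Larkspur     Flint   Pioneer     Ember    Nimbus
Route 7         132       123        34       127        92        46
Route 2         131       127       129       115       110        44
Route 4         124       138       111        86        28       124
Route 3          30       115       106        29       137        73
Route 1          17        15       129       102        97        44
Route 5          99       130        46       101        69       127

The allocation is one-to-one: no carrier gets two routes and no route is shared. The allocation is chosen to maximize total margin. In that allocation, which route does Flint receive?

Flint receives Route 1.

This is the linear assignment problem.
Optimal: Granite→Route 2 ($131k), Larkspur→Route 4 ($138k), Flint→Route 1 ($129k), Pioneer→Route 7 ($127k), Ember→Route 3 ($137k), Nimbus→Route 5 ($127k) — total 131+138+129+127+137+127 = $789k.
Max-entry greedy (repeatedly take the single best remaining cell) gives $765k, worse by 24.
Next-best assignment: Granite→Route 7, Larkspur→Route 4, Flint→Route 1, Pioneer→Route 2, Ember→Route 3, Nimbus→Route 5 = $778k.
Swapping Larkspur↔Nimbus (Larkspur→Route 5 $130k, Nimbus→Route 4 $124k) loses 11.
Flint's own top route is Route 2 ($129k), but forcing Flint→Route 2 and reassigning the rest optimally gives only $765k — worse by 24.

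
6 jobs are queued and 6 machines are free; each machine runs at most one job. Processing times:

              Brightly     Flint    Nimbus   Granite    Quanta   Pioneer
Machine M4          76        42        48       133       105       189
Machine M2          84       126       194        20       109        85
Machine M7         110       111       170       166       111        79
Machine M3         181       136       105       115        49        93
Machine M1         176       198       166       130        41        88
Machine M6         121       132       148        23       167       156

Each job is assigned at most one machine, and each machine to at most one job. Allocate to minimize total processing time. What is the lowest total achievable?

Min total: 374 min

Optimal: Brightly→Machine M2 (84 min), Flint→Machine M4 (42 min), Nimbus→Machine M3 (105 min), Granite→Machine M6 (23 min), Quanta→Machine M1 (41 min), Pioneer→Machine M7 (79 min) — total 84+42+105+23+41+79 = 374 min.
Column-greedy (each machine in turn goes to its cheapest remaining job) gives 477 min, worse by 103.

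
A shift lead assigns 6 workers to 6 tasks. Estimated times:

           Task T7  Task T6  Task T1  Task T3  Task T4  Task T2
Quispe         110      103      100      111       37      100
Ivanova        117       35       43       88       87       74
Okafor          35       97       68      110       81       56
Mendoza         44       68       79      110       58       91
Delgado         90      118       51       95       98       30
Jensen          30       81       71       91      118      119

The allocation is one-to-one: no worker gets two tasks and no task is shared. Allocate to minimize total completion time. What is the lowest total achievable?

Optimal: Quispe→Task T4 (37 min), Ivanova→Task T1 (43 min), Okafor→Task T7 (35 min), Mendoza→Task T6 (68 min), Delgado→Task T2 (30 min), Jensen→Task T3 (91 min) — total 37+43+35+68+30+91 = 304 min.
Min-entry greedy (repeatedly take the single cheapest remaining cell) gives 310 min, worse by 6.
Next-best assignment: Quispe→Task T4, Ivanova→Task T6, Okafor→Task T1, Mendoza→Task T7, Delgado→Task T2, Jensen→Task T3 = 305 min.
Checked against all permutations: 304 min is optimal.

Minimum total: 304 min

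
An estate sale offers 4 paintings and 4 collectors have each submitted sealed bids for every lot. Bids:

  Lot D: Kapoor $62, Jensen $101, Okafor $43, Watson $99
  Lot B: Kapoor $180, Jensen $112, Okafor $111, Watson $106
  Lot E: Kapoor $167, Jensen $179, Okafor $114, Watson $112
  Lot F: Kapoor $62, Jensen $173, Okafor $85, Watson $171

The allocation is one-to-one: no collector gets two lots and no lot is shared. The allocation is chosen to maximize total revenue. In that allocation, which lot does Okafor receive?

Okafor receives Lot D.

Treat this as an assignment problem: match each collector to one lot.
Optimal: Kapoor→Lot B ($180), Jensen→Lot E ($179), Okafor→Lot D ($43), Watson→Lot F ($171) — total 180+179+43+171 = $573.
Column-greedy (each lot in turn goes to its best remaining collector) gives $566, worse by 7.
Checked against all permutations: $573 is optimal.
Okafor's own top lot is Lot E ($114), but forcing Okafor→Lot E and reassigning the rest optimally gives only $566 — worse by 7.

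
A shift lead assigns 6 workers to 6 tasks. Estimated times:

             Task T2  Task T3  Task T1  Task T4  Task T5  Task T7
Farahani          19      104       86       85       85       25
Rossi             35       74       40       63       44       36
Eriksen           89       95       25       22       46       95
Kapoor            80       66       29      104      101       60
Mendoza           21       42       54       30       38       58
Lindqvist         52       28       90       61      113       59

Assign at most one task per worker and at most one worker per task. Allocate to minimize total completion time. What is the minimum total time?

Min total: 169 min

Optimal: Farahani→Task T7 (25 min), Rossi→Task T5 (44 min), Eriksen→Task T4 (22 min), Kapoor→Task T1 (29 min), Mendoza→Task T2 (21 min), Lindqvist→Task T3 (28 min) — total 25+44+22+29+21+28 = 169 min.
Next-best assignment: Farahani→Task T2, Rossi→Task T7, Eriksen→Task T4, Kapoor→Task T1, Mendoza→Task T5, Lindqvist→Task T3 = 172 min.
Swapping Lindqvist↔Kapoor (Lindqvist→Task T1 90 min, Kapoor→Task T3 66 min) adds 99.
Checked against all permutations: 169 min is optimal.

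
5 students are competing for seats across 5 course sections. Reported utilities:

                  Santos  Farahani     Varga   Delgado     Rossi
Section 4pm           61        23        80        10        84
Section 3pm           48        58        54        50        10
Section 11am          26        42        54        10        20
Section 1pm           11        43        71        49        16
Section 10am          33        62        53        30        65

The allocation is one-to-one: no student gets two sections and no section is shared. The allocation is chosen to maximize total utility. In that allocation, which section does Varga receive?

Varga receives Section 11am.

This is a one-to-one assignment (maximum-weight bipartite matching).
Optimal: Santos→Section 3pm (48 points), Farahani→Section 10am (62 points), Varga→Section 11am (54 points), Delgado→Section 1pm (49 points), Rossi→Section 4pm (84 points) — total 48+62+54+49+84 = 297 points.
Row-greedy (each student in turn takes its best remaining section) gives 264 points, worse by 33.
Swapping Delgado↔Santos (Delgado→Section 3pm 50 points, Santos→Section 1pm 11 points) loses 36.
No other one-to-one assignment exceeds 297 points.
Varga's own top section is Section 4pm (80 points), but forcing Varga→Section 4pm and reassigning the rest optimally gives only 284 points — worse by 13.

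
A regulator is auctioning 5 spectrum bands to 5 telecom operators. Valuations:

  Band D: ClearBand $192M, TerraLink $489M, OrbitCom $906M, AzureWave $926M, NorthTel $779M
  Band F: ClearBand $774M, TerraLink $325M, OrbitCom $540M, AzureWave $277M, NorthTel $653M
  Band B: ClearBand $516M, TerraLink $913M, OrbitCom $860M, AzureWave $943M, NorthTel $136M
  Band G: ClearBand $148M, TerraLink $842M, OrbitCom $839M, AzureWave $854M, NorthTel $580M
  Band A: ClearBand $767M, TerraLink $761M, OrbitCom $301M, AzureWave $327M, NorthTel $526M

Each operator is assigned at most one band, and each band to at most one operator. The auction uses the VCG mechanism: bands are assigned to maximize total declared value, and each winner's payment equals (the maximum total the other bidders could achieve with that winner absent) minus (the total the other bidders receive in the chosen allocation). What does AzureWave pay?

AzureWave pays $137M.

Efficient allocation: ClearBand→Band A ($767M), TerraLink→Band G ($842M), OrbitCom→Band D ($906M), AzureWave→Band B ($943M), NorthTel→Band F ($653M); total welfare W = $4111M.
AzureWave receives Band B at value $943M, so the others get W − 943 = $3168M.
Without AzureWave: best allocation of the remaining 4 bidders over all 5 bands is ClearBand→Band F ($774M), TerraLink→Band B ($913M), OrbitCom→Band G ($839M), NorthTel→Band D ($779M), total $3305M.
VCG payment = (others' best without AzureWave) − (others' welfare with AzureWave) = 3305 − 3168 = $137M.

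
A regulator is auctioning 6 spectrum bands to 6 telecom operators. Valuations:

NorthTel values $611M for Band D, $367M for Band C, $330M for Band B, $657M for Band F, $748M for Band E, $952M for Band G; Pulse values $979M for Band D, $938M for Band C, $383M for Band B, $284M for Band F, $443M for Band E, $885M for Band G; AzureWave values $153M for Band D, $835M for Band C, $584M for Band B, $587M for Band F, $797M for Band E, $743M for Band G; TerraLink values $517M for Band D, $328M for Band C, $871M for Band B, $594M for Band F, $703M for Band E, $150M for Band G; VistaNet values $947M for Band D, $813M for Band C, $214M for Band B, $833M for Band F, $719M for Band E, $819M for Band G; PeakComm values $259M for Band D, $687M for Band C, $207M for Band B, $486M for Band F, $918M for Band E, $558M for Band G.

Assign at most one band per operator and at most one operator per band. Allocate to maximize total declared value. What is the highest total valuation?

This is a one-to-one assignment (maximum-weight bipartite matching).
Optimal: NorthTel→Band G ($952M), Pulse→Band D ($979M), AzureWave→Band C ($835M), TerraLink→Band B ($871M), VistaNet→Band F ($833M), PeakComm→Band E ($918M) — total 952+979+835+871+833+918 = $5388M.
Next-best assignment: NorthTel→Band G, Pulse→Band C, AzureWave→Band F, TerraLink→Band B, VistaNet→Band D, PeakComm→Band E = $5213M.

Maximum total: $5388M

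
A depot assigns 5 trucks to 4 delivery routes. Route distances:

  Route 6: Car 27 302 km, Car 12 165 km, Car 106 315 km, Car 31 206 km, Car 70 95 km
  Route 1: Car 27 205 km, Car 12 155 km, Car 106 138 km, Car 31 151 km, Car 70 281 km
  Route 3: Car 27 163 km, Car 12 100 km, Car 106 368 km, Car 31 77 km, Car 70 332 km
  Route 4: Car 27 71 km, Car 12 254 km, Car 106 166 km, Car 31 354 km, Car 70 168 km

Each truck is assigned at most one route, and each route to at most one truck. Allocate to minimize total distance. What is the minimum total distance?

Minimum total: 381 km

Optimal: Car 70→Route 6 (95 km), Car 106→Route 1 (138 km), Car 31→Route 3 (77 km), Car 27→Route 4 (71 km) — total 95+138+77+71 = 381 km.
Row-greedy (each truck in turn takes its cheapest remaining route) gives 515 km, worse by 134.
Swapping Car 106↔Car 70 (Car 106→Route 6 315 km, Car 70→Route 1 281 km) adds 363.
No other one-to-one assignment undercuts 381 km.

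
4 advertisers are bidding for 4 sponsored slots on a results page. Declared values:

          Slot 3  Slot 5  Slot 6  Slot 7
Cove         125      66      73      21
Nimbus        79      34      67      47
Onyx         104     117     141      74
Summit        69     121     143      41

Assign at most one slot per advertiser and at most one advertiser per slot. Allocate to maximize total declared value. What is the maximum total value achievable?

Optimal: Cove→Slot 3 ($125), Nimbus→Slot 7 ($47), Onyx→Slot 6 ($141), Summit→Slot 5 ($121) — total 125+47+141+121 = $434.
Row-greedy (each advertiser in turn takes its best remaining slot) gives $350, worse by 84.

Maximum total: $434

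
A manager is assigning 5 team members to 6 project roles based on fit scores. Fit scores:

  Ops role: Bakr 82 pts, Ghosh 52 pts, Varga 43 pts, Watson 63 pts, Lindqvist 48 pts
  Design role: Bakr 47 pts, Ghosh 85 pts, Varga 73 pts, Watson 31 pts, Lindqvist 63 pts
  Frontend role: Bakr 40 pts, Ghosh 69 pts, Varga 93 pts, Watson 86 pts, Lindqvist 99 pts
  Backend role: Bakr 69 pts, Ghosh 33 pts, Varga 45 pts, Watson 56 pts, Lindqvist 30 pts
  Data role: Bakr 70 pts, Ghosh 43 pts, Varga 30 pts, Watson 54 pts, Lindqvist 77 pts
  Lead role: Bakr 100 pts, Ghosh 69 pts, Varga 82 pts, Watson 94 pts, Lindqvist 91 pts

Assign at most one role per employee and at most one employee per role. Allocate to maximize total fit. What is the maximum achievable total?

Maximum total: 431 pts

Treat this as an assignment problem: match each employee to one role.
Optimal: Bakr→Ops role (82 pts), Ghosh→Design role (85 pts), Varga→Frontend role (93 pts), Watson→Lead role (94 pts), Lindqvist→Data role (77 pts) — total 82+85+93+94+77 = 431 pts.
Column-greedy (each role in turn goes to its best remaining employee) gives 352 pts, worse by 79.
Next-best assignment: Bakr→Backend role, Ghosh→Design role, Varga→Frontend role, Watson→Lead role, Lindqvist→Data role = 418 pts.
Swapping Lindqvist↔Watson (Lindqvist→Lead role 91 pts, Watson→Data role 54 pts) loses 26.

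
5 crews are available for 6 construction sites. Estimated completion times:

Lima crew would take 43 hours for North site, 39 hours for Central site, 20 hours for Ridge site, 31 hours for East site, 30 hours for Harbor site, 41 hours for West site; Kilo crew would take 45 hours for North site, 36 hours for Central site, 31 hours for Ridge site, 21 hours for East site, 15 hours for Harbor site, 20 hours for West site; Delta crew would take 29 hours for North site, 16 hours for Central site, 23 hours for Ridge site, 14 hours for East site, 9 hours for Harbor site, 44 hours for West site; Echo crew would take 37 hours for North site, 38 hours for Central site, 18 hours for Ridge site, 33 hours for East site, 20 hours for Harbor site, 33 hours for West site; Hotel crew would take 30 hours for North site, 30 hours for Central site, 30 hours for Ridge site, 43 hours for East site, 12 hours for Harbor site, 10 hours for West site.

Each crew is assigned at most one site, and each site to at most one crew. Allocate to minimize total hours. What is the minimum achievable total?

Min total: 87 hours

Optimal: Lima crew→Ridge site (20 hours), Kilo crew→East site (21 hours), Delta crew→Central site (16 hours), Echo crew→Harbor site (20 hours), Hotel crew→West site (10 hours) — total 20+21+16+20+10 = 87 hours.
Next-best assignment: Lima crew→East site, Kilo crew→Harbor site, Delta crew→Central site, Echo crew→Ridge site, Hotel crew→West site = 90 hours.
Swapping Echo crew↔Kilo crew (Echo crew→East site 33 hours, Kilo crew→Harbor site 15 hours) adds 7.
No other one-to-one assignment undercuts 87 hours.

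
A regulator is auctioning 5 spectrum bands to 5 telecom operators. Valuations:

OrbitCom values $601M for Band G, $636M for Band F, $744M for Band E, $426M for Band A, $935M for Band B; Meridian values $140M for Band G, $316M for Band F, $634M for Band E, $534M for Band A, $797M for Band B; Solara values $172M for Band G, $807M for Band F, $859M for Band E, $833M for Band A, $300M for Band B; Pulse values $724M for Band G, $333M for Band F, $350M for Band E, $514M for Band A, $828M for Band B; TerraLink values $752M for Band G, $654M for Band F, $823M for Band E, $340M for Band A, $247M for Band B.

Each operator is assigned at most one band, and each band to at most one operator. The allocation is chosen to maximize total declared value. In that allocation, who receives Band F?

Solara receives Band F.

This is a one-to-one assignment (maximum-weight bipartite matching).
Optimal: OrbitCom→Band B ($935M), Meridian→Band A ($534M), Solara→Band F ($807M), Pulse→Band G ($724M), TerraLink→Band E ($823M) — total 935+534+807+724+823 = $3823M.
Row-greedy (each operator in turn takes its best remaining band) gives $3780M, worse by 43.
Next-best assignment: OrbitCom→Band F, Meridian→Band B, Solara→Band A, Pulse→Band G, TerraLink→Band E = $3813M.
No other one-to-one assignment exceeds $3823M.
Solara's own top band is Band E ($859M), but forcing Solara→Band E and reassigning the rest optimally gives only $3706M — worse by 117.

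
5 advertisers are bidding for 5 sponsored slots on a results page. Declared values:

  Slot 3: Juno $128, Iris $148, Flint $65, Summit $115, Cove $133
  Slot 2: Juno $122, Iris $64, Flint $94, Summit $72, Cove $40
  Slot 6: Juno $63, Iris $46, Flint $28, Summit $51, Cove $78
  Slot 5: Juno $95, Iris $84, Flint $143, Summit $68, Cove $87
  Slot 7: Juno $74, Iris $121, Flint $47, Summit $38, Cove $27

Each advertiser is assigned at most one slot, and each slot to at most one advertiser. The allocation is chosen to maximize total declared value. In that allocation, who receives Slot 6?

Optimal: Juno→Slot 2 ($122), Iris→Slot 7 ($121), Flint→Slot 5 ($143), Summit→Slot 3 ($115), Cove→Slot 6 ($78) — total 122+121+143+115+78 = $579.
Column-greedy (each slot in turn goes to its best remaining advertiser) gives $529, worse by 50.
Next-best assignment: Juno→Slot 2, Iris→Slot 7, Flint→Slot 5, Summit→Slot 6, Cove→Slot 3 = $570.
No other one-to-one assignment exceeds $579.
Cove's own top slot is Slot 3 ($133), but forcing Cove→Slot 3 and reassigning the rest optimally gives only $570 — worse by 9.

Cove receives Slot 6.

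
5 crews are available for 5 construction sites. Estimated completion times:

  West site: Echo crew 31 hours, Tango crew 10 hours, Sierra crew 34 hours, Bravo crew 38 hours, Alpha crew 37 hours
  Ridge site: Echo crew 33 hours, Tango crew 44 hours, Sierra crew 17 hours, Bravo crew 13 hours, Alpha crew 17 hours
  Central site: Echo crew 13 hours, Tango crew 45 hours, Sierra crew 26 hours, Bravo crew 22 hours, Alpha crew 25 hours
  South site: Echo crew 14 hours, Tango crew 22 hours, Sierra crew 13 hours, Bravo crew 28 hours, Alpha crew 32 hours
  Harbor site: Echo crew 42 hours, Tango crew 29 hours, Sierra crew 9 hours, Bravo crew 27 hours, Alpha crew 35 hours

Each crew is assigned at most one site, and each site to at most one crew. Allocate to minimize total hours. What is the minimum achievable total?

Min total: 71 hours

Optimal: Echo crew→South site (14 hours), Tango crew→West site (10 hours), Sierra crew→Harbor site (9 hours), Bravo crew→Ridge site (13 hours), Alpha crew→Central site (25 hours) — total 14+10+9+13+25 = 71 hours.
Min-entry greedy (repeatedly take the single cheapest remaining cell) gives 77 hours, worse by 6.
Every other assignment is strictly worse.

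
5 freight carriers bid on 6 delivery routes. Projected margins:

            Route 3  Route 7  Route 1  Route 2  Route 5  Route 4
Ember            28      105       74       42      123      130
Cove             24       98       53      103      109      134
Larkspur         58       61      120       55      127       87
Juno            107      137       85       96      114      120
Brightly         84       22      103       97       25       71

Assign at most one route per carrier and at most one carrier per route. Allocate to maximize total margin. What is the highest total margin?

This is the linear assignment problem.
Optimal: Ember→Route 5 ($123k), Cove→Route 4 ($134k), Larkspur→Route 1 ($120k), Juno→Route 7 ($137k), Brightly→Route 2 ($97k) — total 123+134+120+137+97 = $611k.
Max-entry greedy (repeatedly take the single best remaining cell) gives $543k, worse by 68.
Next-best assignment: Ember→Route 4, Cove→Route 2, Larkspur→Route 5, Juno→Route 7, Brightly→Route 1 = $600k.
Swapping Ember↔Juno (Ember→Route 7 $105k, Juno→Route 5 $114k) loses 41.

Max total: $611k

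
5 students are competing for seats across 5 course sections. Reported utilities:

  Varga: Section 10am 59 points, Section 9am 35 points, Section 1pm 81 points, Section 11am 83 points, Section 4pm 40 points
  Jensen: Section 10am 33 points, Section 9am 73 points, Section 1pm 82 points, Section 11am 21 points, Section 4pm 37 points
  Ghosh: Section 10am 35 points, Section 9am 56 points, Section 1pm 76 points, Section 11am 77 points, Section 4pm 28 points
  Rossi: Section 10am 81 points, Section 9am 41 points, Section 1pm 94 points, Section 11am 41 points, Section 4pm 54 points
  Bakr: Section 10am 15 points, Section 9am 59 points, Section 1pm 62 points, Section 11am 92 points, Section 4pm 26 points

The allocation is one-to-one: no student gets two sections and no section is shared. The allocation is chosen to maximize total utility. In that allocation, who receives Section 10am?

Rossi receives Section 10am.

Optimal: Varga→Section 4pm (40 points), Jensen→Section 9am (73 points), Ghosh→Section 1pm (76 points), Rossi→Section 10am (81 points), Bakr→Section 11am (92 points) — total 40+73+76+81+92 = 362 points.
Row-greedy (each student in turn takes its best remaining section) gives 328 points, worse by 34.
Rossi's own top section is Section 1pm (94 points), but forcing Rossi→Section 1pm and reassigning the rest optimally gives only 346 points — worse by 16.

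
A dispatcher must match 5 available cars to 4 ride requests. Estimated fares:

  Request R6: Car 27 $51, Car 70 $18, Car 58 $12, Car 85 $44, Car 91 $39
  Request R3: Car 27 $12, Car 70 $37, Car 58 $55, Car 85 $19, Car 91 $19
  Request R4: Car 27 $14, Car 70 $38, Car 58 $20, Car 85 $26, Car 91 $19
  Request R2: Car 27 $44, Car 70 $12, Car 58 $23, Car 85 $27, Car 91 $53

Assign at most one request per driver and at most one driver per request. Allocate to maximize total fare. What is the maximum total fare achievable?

Optimal: Car 27→Request R6 ($51), Car 58→Request R3 ($55), Car 70→Request R4 ($38), Car 91→Request R2 ($53) — total 51+55+38+53 = $197.
Row-greedy (each driver in turn takes its best remaining request) gives $171, worse by 26.
Next-best assignment: Car 85→Request R6, Car 58→Request R3, Car 70→Request R4, Car 91→Request R2 = $190.
Swapping Car 58↔Car 70 (Car 58→Request R4 $20, Car 70→Request R3 $37) loses 36.
No other one-to-one assignment exceeds $197.

Max total: $197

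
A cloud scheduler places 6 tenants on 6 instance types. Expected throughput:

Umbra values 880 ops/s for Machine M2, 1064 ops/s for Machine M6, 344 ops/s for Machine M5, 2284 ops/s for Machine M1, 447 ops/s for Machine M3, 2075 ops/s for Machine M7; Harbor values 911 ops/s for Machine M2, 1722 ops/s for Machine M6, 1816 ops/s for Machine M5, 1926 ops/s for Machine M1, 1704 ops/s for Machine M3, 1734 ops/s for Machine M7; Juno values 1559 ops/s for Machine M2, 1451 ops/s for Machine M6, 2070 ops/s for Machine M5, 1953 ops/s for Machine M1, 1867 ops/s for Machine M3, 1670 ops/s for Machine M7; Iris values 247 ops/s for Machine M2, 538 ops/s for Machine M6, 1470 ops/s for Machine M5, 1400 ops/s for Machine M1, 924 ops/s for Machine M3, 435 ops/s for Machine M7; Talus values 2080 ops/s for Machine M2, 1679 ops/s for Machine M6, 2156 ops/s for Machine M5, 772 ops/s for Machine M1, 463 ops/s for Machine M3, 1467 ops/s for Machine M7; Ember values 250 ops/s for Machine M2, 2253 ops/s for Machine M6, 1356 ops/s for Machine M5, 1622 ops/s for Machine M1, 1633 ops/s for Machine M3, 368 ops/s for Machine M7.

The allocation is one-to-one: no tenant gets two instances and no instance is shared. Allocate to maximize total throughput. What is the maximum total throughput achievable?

Maximum total: 11688 ops/s

Optimal: Umbra→Machine M1 (2284 ops/s), Harbor→Machine M7 (1734 ops/s), Juno→Machine M3 (1867 ops/s), Iris→Machine M5 (1470 ops/s), Talus→Machine M2 (2080 ops/s), Ember→Machine M6 (2253 ops/s) — total 2284+1734+1867+1470+2080+2253 = 11688 ops/s.
Row-greedy (each tenant in turn takes its best remaining instance) gives 8953 ops/s, worse by 2735.
Checked against all permutations: 11688 ops/s is optimal.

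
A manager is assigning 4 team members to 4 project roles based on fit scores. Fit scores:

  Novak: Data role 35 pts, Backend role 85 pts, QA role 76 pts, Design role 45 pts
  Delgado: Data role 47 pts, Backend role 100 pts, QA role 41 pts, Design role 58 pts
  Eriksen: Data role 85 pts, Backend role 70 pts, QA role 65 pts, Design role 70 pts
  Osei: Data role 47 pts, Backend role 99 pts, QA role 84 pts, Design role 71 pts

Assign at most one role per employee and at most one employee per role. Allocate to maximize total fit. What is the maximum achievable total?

This is the linear assignment problem.
Optimal: Novak→QA role (76 pts), Delgado→Backend role (100 pts), Eriksen→Data role (85 pts), Osei→Design role (71 pts) — total 76+100+85+71 = 332 pts.
Max-entry greedy (repeatedly take the single best remaining cell) gives 314 pts, worse by 18.

Maximum total: 332 pts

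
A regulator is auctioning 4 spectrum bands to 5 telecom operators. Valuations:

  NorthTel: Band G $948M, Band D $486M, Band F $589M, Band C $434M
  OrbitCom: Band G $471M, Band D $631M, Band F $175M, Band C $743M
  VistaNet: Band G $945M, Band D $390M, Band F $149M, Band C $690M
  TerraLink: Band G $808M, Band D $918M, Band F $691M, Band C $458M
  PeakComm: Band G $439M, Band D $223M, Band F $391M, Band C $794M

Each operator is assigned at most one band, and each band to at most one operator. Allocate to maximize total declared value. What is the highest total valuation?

This is a one-to-one assignment (maximum-weight bipartite matching).
Optimal: VistaNet→Band G ($945M), TerraLink→Band D ($918M), NorthTel→Band F ($589M), PeakComm→Band C ($794M) — total 945+918+589+794 = $3246M.
Row-greedy (each operator in turn takes its best remaining band) gives $2772M, worse by 474.
Next-best assignment: VistaNet→Band G, TerraLink→Band D, NorthTel→Band F, OrbitCom→Band C = $3195M.
Every other assignment is strictly worse.

Maximum total: $3246M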